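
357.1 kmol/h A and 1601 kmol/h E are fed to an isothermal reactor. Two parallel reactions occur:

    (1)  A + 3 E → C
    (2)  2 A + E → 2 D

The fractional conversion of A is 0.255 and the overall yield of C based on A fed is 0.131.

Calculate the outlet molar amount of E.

1440 kmol/h

Yield of C: 1ξ₁ / 357.1 = 0.131 → ξ₁ = 46.78 kmol/h.
Conversion of A: 1ξ₁ + 2ξ₂ = 0.255 × 357.1 = 91.06 → ξ₂ = 22.14 kmol/h.
Outlet amounts (n = n₀ + Σ ν·ξ):
  A: 357.1 − 1(46.78) − 2(22.14) = 266
  E: 1601 − 3(46.78) − 1(22.14) = 1439
  C: 0 + 1(46.78) = 46.78
  D: 0 + 2(22.14) = 44.28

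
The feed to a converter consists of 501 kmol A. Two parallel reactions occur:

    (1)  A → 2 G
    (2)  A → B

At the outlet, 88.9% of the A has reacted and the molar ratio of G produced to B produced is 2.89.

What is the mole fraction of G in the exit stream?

Conversion of A: A consumed = 0.889 × 501 = 445.4 kmol = 1ξ₁ + 1ξ₂.
Selectivity: 2ξ₁ / (1ξ₂) = 2.89 → ξ₁ = 1.445 ξ₂.
Substitute: (1·1.445 + 1) ξ₂ = 445.4 → ξ₂ = 182.2 kmol, ξ₁ = 263.2 kmol.
Outlet amounts (n = n₀ + Σ ν·ξ):
  A: 501 − 1(263.2) − 1(182.2) = 55.61
  G: 0 + 2(263.2) = 526.5
  B: 0 + 1(182.2) = 182.2
Total out = 764.2 kmol; y_G = 526.5 / 764.2 = 0.6889.

0.689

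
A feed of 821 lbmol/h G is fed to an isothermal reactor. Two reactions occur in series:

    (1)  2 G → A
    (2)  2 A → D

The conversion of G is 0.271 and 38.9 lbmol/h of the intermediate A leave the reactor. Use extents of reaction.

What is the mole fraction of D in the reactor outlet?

Conversion of G: G consumed = 2ξ₁ = 0.271 × 821 → ξ₁ = 111.2 lbmol/h.
A balance: n_A = 0 + 1ξ₁ − 2ξ₂ = 38.9 → ξ₂ = (1·111.2 − 38.9)/2 = 36.17 lbmol/h.
Outlet amounts (n = n₀ + Σ ν·ξ):
  G: 821 − 2(111.2) = 598.5
  A: 0 + 1(111.2) − 2(36.17) = 38.9
  D: 0 + 1(36.17) = 36.17
Total out = 673.6 lbmol/h; y_D = 36.17 / 673.6 = 0.0537.

0.0537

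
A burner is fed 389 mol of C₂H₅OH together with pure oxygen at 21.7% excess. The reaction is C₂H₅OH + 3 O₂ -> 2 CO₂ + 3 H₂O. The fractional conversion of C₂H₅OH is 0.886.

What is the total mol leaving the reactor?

2150 mol

Stoichiometric O₂ = 3 × 389 = 1167 mol; O₂ fed = 1167 × 1.217 = 1420 mol.
Fuel reacted = 0.886 × 389 → ξ = 344.7 mol.
Outlet (n = n₀ + ν ξ):
  C₂H₅OH: 389 − 1(344.7) = 44.35
  O₂: 1420 − 3(344.7) = 386.3
  CO₂: 0 + 2(344.7) = 689.3
  H₂O: 0 + 3(344.7) = 1034
Total out = 44.35 + 386.3 + 689.3 + 1034 = 2154 mol.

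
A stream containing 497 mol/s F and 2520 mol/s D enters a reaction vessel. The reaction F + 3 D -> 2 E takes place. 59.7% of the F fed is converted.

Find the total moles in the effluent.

F reacted = 0.597 × 497 = 296.7 mol/s; ν_F = −1, so ξ = 296.7/1 = 296.7 mol/s.
Outlet amounts (n = n₀ + ν ξ):
  F: 497 − 1(296.7) = 200.3
  D: 2520 − 3(296.7) = 1630
  E: 0 + 2(296.7) = 593.4
Total out = 200.3 + 1630 + 593.4 = 2424 mol/s.

2420 mol/s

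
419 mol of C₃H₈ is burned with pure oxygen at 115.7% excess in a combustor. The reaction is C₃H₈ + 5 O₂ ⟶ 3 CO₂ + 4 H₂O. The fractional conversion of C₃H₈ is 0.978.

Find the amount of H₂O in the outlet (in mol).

Stoichiometric O₂ = 5 × 419 = 2095 mol; O₂ fed = 2095 × 2.157 = 4519 mol.
Fuel reacted = 0.978 × 419 → ξ = 409.8 mol.
Outlet (n = n₀ + ν ξ):
  C₃H₈: 419 − 1(409.8) = 9.218
  O₂: 4519 − 5(409.8) = 2470
  CO₂: 0 + 3(409.8) = 1229
  H₂O: 0 + 4(409.8) = 1639

1640 mol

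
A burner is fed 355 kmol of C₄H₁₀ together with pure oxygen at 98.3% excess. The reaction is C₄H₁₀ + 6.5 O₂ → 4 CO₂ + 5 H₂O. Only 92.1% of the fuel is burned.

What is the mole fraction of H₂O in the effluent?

0.302

Stoichiometric O₂ = 6.5 × 355 = 2308 kmol; O₂ fed = 2308 × 1.983 = 4576 kmol.
Fuel reacted = 0.921 × 355 → ξ = 327 kmol.
Outlet (n = n₀ + ν ξ):
  C₄H₁₀: 355 − 1(327) = 28.04
  O₂: 4576 − 6.5(327) = 2451
  CO₂: 0 + 4(327) = 1308
  H₂O: 0 + 5(327) = 1635
Total out = 5421 kmol; y_H₂O = 1635 / 5421 = 0.3016.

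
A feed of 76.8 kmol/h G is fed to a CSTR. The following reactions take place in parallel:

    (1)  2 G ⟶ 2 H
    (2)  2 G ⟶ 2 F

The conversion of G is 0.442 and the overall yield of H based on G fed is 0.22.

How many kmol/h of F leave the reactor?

Yield of H: 2ξ₁ / 76.8 = 0.22 → ξ₁ = 8.448 kmol/h.
Conversion of G: 2ξ₁ + 2ξ₂ = 0.442 × 76.8 = 33.95 → ξ₂ = 8.525 kmol/h.
Outlet amounts (n = n₀ + Σ ν·ξ):
  G: 76.8 − 2(8.448) − 2(8.525) = 42.85
  H: 0 + 2(8.448) = 16.9
  F: 0 + 2(8.525) = 17.05

17 kmol/h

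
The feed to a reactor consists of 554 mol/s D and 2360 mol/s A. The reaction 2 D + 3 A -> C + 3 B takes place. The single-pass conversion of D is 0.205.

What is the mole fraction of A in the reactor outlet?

D reacted = 0.205 × 554 = 113.6 mol/s; ν_D = −2, so ξ = 113.6/2 = 56.78 mol/s.
Outlet amounts (n = n₀ + ν ξ):
  D: 554 − 2(56.78) = 440.4
  A: 2360 − 3(56.78) = 2190
  C: 0 + 1(56.78) = 56.78
  B: 0 + 3(56.78) = 170.4
Total out = 2857 mol/s; y_A = 2190 / 2857 = 0.7664.

0.766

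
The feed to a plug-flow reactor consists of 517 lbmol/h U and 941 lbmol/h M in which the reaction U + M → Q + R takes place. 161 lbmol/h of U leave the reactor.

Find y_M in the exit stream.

For U: n = n₀ − 1ξ → 161 = 517 − 1ξ, giving ξ = 356 lbmol/h.
Outlet amounts (n = n₀ + ν ξ):
  U: 517 − 1(356) = 161
  M: 941 − 1(356) = 585
  Q: 0 + 1(356) = 356
  R: 0 + 1(356) = 356
Total out = 1458 lbmol/h; y_M = 585 / 1458 = 0.4012.

0.401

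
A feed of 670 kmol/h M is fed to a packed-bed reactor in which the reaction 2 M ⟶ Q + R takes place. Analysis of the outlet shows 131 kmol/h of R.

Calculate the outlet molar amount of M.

408 kmol/h

For R: n = n₀ + 1ξ → 131 = 0 + 1ξ, giving ξ = 131 kmol/h.
Outlet amounts (n = n₀ + ν ξ):
  M: 670 − 2(131) = 408
  Q: 0 + 1(131) = 131
  R: 0 + 1(131) = 131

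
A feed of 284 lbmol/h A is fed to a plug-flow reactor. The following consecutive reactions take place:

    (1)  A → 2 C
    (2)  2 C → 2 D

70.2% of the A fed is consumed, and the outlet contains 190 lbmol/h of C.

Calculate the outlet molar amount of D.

Conversion of A: A consumed = 1ξ₁ = 0.702 × 284 → ξ₁ = 199.4 lbmol/h.
C balance: n_C = 0 + 2ξ₁ − 2ξ₂ = 190 → ξ₂ = (2·199.4 − 190)/2 = 104.4 lbmol/h.
Outlet amounts (n = n₀ + Σ ν·ξ):
  A: 284 − 1(199.4) = 84.63
  C: 0 + 2(199.4) − 2(104.4) = 190
  D: 0 + 2(104.4) = 208.7

209 lbmol/h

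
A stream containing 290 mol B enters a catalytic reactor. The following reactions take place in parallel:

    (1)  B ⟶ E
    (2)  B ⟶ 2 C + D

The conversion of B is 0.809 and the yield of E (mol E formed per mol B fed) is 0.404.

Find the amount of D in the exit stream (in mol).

Yield of E: 1ξ₁ / 290 = 0.404 → ξ₁ = 117.2 mol.
Conversion of B: 1ξ₁ + 1ξ₂ = 0.809 × 290 = 234.6 → ξ₂ = 117.5 mol.
Outlet amounts (n = n₀ + Σ ν·ξ):
  B: 290 − 1(117.2) − 1(117.5) = 55.39
  E: 0 + 1(117.2) = 117.2
  C: 0 + 2(117.5) = 234.9
  D: 0 + 1(117.5) = 117.5

117 mol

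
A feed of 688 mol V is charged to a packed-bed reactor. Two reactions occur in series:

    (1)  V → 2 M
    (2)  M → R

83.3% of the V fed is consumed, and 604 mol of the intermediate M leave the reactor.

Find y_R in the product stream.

0.43

Conversion of V: V consumed = 1ξ₁ = 0.833 × 688 → ξ₁ = 573.1 mol.
M balance: n_M = 0 + 2ξ₁ − 1ξ₂ = 604 → ξ₂ = (2·573.1 − 604)/1 = 542.2 mol.
Outlet amounts (n = n₀ + Σ ν·ξ):
  V: 688 − 1(573.1) = 114.9
  M: 0 + 2(573.1) − 1(542.2) = 604
  R: 0 + 1(542.2) = 542.2
Total out = 1261 mol; y_R = 542.2 / 1261 = 0.4299.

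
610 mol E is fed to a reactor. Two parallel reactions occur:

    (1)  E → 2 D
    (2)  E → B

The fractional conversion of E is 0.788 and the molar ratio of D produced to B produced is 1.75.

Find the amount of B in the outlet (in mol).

Conversion of E: E consumed = 0.788 × 610 = 480.7 mol = 1ξ₁ + 1ξ₂.
Selectivity: 2ξ₁ / (1ξ₂) = 1.75 → ξ₁ = 0.875 ξ₂.
Substitute: (1·0.875 + 1) ξ₂ = 480.7 → ξ₂ = 256.4 mol, ξ₁ = 224.3 mol.
Outlet amounts (n = n₀ + Σ ν·ξ):
  E: 610 − 1(224.3) − 1(256.4) = 129.3
  D: 0 + 2(224.3) = 448.6
  B: 0 + 1(256.4) = 256.4

256 mol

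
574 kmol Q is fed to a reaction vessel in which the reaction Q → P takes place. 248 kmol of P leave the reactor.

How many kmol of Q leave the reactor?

For P: n = n₀ + 1ξ → 248 = 0 + 1ξ, giving ξ = 248 kmol.
Outlet amounts (n = n₀ + ν ξ):
  Q: 574 − 1(248) = 326
  P: 0 + 1(248) = 248

326 kmol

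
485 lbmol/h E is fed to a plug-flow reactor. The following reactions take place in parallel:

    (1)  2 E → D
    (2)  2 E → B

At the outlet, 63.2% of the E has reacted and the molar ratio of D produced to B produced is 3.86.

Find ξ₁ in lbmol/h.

ξ₁ = 122 lbmol/h

Conversion of E: E consumed = 0.632 × 485 = 306.5 lbmol/h = 2ξ₁ + 2ξ₂.
Selectivity: 1ξ₁ / (1ξ₂) = 3.86 → ξ₁ = 3.86 ξ₂.
Substitute: (2·3.86 + 2) ξ₂ = 306.5 → ξ₂ = 31.53 lbmol/h, ξ₁ = 121.7 lbmol/h.
Outlet amounts (n = n₀ + Σ ν·ξ):
  E: 485 − 2(121.7) − 2(31.53) = 178.5
  D: 0 + 1(121.7) = 121.7
  B: 0 + 1(31.53) = 31.53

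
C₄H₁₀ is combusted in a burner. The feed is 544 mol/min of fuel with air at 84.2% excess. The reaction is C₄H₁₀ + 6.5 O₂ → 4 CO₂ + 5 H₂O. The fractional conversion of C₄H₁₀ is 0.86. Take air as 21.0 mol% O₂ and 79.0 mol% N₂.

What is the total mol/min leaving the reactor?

32300 mol/min

Stoichiometric O₂ = 6.5 × 544 = 3536 mol/min; O₂ fed = 3536 × 1.842 = 6513 mol/min.
N₂ fed = 6513 × 79/21 = 24500 mol/min.
Fuel reacted = 0.86 × 544 → ξ = 467.8 mol/min.
Outlet (n = n₀ + ν ξ):
  C₄H₁₀: 544 − 1(467.8) = 76.16
  O₂: 6513 − 6.5(467.8) = 3472
  N₂: 24500 (inert)
  CO₂: 0 + 4(467.8) = 1871
  H₂O: 0 + 5(467.8) = 2339
Total out = 76.16 + 3472 + 24500 + 1871 + 2339 = 32260 mol/min.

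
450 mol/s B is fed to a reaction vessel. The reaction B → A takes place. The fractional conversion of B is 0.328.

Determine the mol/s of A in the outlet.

B reacted = 0.328 × 450 = 147.6 mol/s; ν_B = −1, so ξ = 147.6/1 = 147.6 mol/s.
Outlet amounts (n = n₀ + ν ξ):
  B: 450 − 1(147.6) = 302.4
  A: 0 + 1(147.6) = 147.6

148 mol/s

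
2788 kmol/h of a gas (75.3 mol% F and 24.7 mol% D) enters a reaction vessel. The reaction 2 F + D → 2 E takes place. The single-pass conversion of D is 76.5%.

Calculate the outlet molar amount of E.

D reacted = 0.765 × 688.6 = 526.8 kmol/h; ν_D = −1, so ξ = 526.8/1 = 526.8 kmol/h.
Outlet amounts (n = n₀ + ν ξ):
  F: 2099 − 2(526.8) = 1046
  D: 688.6 − 1(526.8) = 161.8
  E: 0 + 2(526.8) = 1054

1050 kmol/h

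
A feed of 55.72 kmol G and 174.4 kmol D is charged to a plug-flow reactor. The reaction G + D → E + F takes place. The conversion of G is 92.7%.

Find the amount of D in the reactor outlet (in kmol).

G reacted = 0.927 × 55.72 = 51.65 kmol; ν_G = −1, so ξ = 51.65/1 = 51.65 kmol.
Outlet amounts (n = n₀ + ν ξ):
  G: 55.72 − 1(51.65) = 4.068
  D: 174.4 − 1(51.65) = 122.7
  E: 0 + 1(51.65) = 51.65
  F: 0 + 1(51.65) = 51.65

123 kmol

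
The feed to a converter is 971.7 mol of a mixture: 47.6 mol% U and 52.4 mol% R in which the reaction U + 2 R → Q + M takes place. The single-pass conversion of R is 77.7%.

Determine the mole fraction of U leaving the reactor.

0.342

R reacted = 0.777 × 509.2 = 395.6 mol; ν_R = −2, so ξ = 395.6/2 = 197.8 mol.
Outlet amounts (n = n₀ + ν ξ):
  U: 462.5 − 1(197.8) = 264.7
  R: 509.2 − 2(197.8) = 113.5
  Q: 0 + 1(197.8) = 197.8
  M: 0 + 1(197.8) = 197.8
Total out = 773.9 mol; y_U = 264.7 / 773.9 = 0.3421.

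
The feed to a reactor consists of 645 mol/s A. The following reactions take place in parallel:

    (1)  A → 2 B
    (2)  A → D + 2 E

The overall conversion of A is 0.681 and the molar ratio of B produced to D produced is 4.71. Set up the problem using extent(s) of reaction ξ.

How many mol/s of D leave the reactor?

131 mol/s

Conversion of A: A consumed = 0.681 × 645 = 439.2 mol/s = 1ξ₁ + 1ξ₂.
Selectivity: 2ξ₁ / (1ξ₂) = 4.71 → ξ₁ = 2.355 ξ₂.
Substitute: (1·2.355 + 1) ξ₂ = 439.2 → ξ₂ = 130.9 mol/s, ξ₁ = 308.3 mol/s.
Outlet amounts (n = n₀ + Σ ν·ξ):
  A: 645 − 1(308.3) − 1(130.9) = 205.8
  B: 0 + 2(308.3) = 616.6
  D: 0 + 1(130.9) = 130.9
  E: 0 + 2(130.9) = 261.8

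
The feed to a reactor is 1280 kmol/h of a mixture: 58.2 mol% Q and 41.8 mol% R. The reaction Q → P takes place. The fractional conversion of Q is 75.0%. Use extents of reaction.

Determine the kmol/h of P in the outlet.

559 kmol/h

Q reacted = 0.75 × 745 = 558.7 kmol/h; ν_Q = −1, so ξ = 558.7/1 = 558.7 kmol/h.
Outlet amounts (n = n₀ + ν ξ):
  Q: 745 − 1(558.7) = 186.2
  P: 0 + 1(558.7) = 558.7
  R: 535 (inert)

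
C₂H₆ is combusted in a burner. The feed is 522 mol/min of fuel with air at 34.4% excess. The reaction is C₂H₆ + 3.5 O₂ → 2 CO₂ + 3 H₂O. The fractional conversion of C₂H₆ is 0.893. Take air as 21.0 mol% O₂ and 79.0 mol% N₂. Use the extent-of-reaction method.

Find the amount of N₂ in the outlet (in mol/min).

Stoichiometric O₂ = 3.5 × 522 = 1827 mol/min; O₂ fed = 1827 × 1.344 = 2455 mol/min.
N₂ fed = 2455 × 79/21 = 9237 mol/min.
Fuel reacted = 0.893 × 522 → ξ = 466.1 mol/min.
Outlet (n = n₀ + ν ξ):
  C₂H₆: 522 − 1(466.1) = 55.85
  O₂: 2455 − 3.5(466.1) = 824
  N₂: 9237 (inert)
  CO₂: 0 + 2(466.1) = 932.3
  H₂O: 0 + 3(466.1) = 1398

9240 mol/min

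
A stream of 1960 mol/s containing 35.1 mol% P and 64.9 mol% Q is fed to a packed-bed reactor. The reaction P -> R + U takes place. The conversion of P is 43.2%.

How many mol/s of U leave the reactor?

P reacted = 0.432 × 688 = 297.2 mol/s; ν_P = −1, so ξ = 297.2/1 = 297.2 mol/s.
Outlet amounts (n = n₀ + ν ξ):
  P: 688 − 1(297.2) = 390.8
  R: 0 + 1(297.2) = 297.2
  U: 0 + 1(297.2) = 297.2
  Q: 1272 (inert)

297 mol/s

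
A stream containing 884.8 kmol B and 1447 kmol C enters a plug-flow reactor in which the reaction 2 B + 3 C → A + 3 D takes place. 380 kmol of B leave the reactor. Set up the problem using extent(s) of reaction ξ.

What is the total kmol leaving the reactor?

For B: n = n₀ − 2ξ → 380 = 884.8 − 2ξ, giving ξ = 252.4 kmol.
Outlet amounts (n = n₀ + ν ξ):
  B: 884.8 − 2(252.4) = 380
  C: 1447 − 3(252.4) = 689.8
  A: 0 + 1(252.4) = 252.4
  D: 0 + 3(252.4) = 757.2
Total out = 380 + 689.8 + 252.4 + 757.2 = 2079 kmol.

2080 kmol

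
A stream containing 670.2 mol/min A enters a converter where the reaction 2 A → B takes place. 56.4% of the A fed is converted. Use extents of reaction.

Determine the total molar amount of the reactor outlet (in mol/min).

481 mol/min

A reacted = 0.564 × 670.2 = 378 mol/min; ν_A = −2, so ξ = 378/2 = 189 mol/min.
Outlet amounts (n = n₀ + ν ξ):
  A: 670.2 − 2(189) = 292.2
  B: 0 + 1(189) = 189
Total out = 292.2 + 189 = 481.2 mol/min.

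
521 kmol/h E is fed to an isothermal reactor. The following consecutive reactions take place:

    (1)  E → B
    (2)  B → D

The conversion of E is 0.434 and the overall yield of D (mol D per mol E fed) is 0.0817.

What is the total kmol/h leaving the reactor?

521 kmol/h

Conversion of E: E consumed = 1ξ₁ = 0.434 × 521 → ξ₁ = 226.1 kmol/h.
Yield of D: 1ξ₂ / 521 = 0.0817 → ξ₂ = 42.57 kmol/h.
Outlet amounts (n = n₀ + Σ ν·ξ):
  E: 521 − 1(226.1) = 294.9
  B: 0 + 1(226.1) − 1(42.57) = 183.5
  D: 0 + 1(42.57) = 42.57
Total out = 294.9 + 183.5 + 42.57 = 521 kmol/h.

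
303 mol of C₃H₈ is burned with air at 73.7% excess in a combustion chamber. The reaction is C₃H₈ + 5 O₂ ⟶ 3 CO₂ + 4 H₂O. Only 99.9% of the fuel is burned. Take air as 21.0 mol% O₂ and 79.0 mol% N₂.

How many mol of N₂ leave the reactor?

9900 mol

Stoichiometric O₂ = 5 × 303 = 1515 mol; O₂ fed = 1515 × 1.737 = 2632 mol.
N₂ fed = 2632 × 79/21 = 9900 mol.
Fuel reacted = 0.999 × 303 → ξ = 302.7 mol.
Outlet (n = n₀ + ν ξ):
  C₃H₈: 303 − 1(302.7) = 0.303
  O₂: 2632 − 5(302.7) = 1118
  N₂: 9900 (inert)
  CO₂: 0 + 3(302.7) = 908.1
  H₂O: 0 + 4(302.7) = 1211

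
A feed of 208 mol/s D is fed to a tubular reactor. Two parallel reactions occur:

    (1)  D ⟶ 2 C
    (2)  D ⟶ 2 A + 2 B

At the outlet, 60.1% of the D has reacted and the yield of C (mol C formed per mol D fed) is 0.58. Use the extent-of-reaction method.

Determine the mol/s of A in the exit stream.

129 mol/s

Yield of C: 2ξ₁ / 208 = 0.58 → ξ₁ = 60.32 mol/s.
Conversion of D: 1ξ₁ + 1ξ₂ = 0.601 × 208 = 125 → ξ₂ = 64.69 mol/s.
Outlet amounts (n = n₀ + Σ ν·ξ):
  D: 208 − 1(60.32) − 1(64.69) = 82.99
  C: 0 + 2(60.32) = 120.6
  A: 0 + 2(64.69) = 129.4
  B: 0 + 2(64.69) = 129.4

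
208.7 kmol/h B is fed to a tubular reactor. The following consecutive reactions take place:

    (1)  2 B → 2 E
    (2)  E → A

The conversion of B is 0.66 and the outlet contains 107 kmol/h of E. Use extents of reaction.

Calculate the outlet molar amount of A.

Conversion of B: B consumed = 2ξ₁ = 0.66 × 208.7 → ξ₁ = 68.87 kmol/h.
E balance: n_E = 0 + 2ξ₁ − 1ξ₂ = 107 → ξ₂ = (2·68.87 − 107)/1 = 30.74 kmol/h.
Outlet amounts (n = n₀ + Σ ν·ξ):
  B: 208.7 − 2(68.87) = 70.96
  E: 0 + 2(68.87) − 1(30.74) = 107
  A: 0 + 1(30.74) = 30.74

30.7 kmol/h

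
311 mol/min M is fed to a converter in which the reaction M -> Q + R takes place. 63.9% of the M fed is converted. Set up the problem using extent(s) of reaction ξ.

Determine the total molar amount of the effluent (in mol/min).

M reacted = 0.639 × 311 = 198.7 mol/min; ν_M = −1, so ξ = 198.7/1 = 198.7 mol/min.
Outlet amounts (n = n₀ + ν ξ):
  M: 311 − 1(198.7) = 112.3
  Q: 0 + 1(198.7) = 198.7
  R: 0 + 1(198.7) = 198.7
Total out = 112.3 + 198.7 + 198.7 = 509.7 mol/min.

510 mol/min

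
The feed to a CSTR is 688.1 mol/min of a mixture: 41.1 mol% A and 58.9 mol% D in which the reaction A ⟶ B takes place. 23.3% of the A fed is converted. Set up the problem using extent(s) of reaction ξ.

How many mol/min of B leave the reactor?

A reacted = 0.233 × 282.8 = 65.89 mol/min; ν_A = −1, so ξ = 65.89/1 = 65.89 mol/min.
Outlet amounts (n = n₀ + ν ξ):
  A: 282.8 − 1(65.89) = 216.9
  B: 0 + 1(65.89) = 65.89
  D: 405.3 (inert)

65.9 mol/min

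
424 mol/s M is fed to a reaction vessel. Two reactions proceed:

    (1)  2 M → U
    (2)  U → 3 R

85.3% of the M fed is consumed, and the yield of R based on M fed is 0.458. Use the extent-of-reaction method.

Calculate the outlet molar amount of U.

116 mol/s

Conversion of M: M consumed = 2ξ₁ = 0.853 × 424 → ξ₁ = 180.8 mol/s.
Yield of R: 3ξ₂ / 424 = 0.458 → ξ₂ = 64.73 mol/s.
Outlet amounts (n = n₀ + Σ ν·ξ):
  M: 424 − 2(180.8) = 62.33
  U: 0 + 1(180.8) − 1(64.73) = 116.1
  R: 0 + 3(64.73) = 194.2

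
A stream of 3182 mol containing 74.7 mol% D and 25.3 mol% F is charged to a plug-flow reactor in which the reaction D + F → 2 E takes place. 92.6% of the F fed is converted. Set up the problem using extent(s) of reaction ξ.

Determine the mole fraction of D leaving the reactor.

0.513

F reacted = 0.926 × 805 = 745.5 mol; ν_F = −1, so ξ = 745.5/1 = 745.5 mol.
Outlet amounts (n = n₀ + ν ξ):
  D: 2377 − 1(745.5) = 1631
  F: 805 − 1(745.5) = 59.57
  E: 0 + 2(745.5) = 1491
Total out = 3182 mol; y_D = 1631 / 3182 = 0.5127.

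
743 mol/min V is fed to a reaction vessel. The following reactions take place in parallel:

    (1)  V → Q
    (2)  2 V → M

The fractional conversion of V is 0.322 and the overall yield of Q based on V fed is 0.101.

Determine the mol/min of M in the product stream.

Yield of Q: 1ξ₁ / 743 = 0.101 → ξ₁ = 75.04 mol/min.
Conversion of V: 1ξ₁ + 2ξ₂ = 0.322 × 743 = 239.2 → ξ₂ = 82.1 mol/min.
Outlet amounts (n = n₀ + Σ ν·ξ):
  V: 743 − 1(75.04) − 2(82.1) = 503.8
  Q: 0 + 1(75.04) = 75.04
  M: 0 + 1(82.1) = 82.1

82.1 mol/min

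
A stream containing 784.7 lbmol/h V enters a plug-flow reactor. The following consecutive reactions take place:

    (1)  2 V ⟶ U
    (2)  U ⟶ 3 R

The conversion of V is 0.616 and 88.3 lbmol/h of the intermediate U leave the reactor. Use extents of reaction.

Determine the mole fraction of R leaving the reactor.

0.542

Conversion of V: V consumed = 2ξ₁ = 0.616 × 784.7 → ξ₁ = 241.7 lbmol/h.
U balance: n_U = 0 + 1ξ₁ − 1ξ₂ = 88.3 → ξ₂ = (1·241.7 − 88.3)/1 = 153.4 lbmol/h.
Outlet amounts (n = n₀ + Σ ν·ξ):
  V: 784.7 − 2(241.7) = 301.3
  U: 0 + 1(241.7) − 1(153.4) = 88.3
  R: 0 + 3(153.4) = 460.2
Total out = 849.8 lbmol/h; y_R = 460.2 / 849.8 = 0.5415.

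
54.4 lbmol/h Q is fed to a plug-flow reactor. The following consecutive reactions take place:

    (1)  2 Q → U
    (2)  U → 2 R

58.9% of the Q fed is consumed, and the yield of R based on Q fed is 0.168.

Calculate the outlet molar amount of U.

11.5 lbmol/h

Conversion of Q: Q consumed = 2ξ₁ = 0.589 × 54.4 → ξ₁ = 16.02 lbmol/h.
Yield of R: 2ξ₂ / 54.4 = 0.168 → ξ₂ = 4.57 lbmol/h.
Outlet amounts (n = n₀ + Σ ν·ξ):
  Q: 54.4 − 2(16.02) = 22.36
  U: 0 + 1(16.02) − 1(4.57) = 11.45
  R: 0 + 2(4.57) = 9.139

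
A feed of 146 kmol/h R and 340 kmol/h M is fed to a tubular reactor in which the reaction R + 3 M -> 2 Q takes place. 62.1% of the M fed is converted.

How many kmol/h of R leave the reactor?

M reacted = 0.621 × 340 = 211.1 kmol/h; ν_M = −3, so ξ = 211.1/3 = 70.38 kmol/h.
Outlet amounts (n = n₀ + ν ξ):
  R: 146 − 1(70.38) = 75.62
  M: 340 − 3(70.38) = 128.9
  Q: 0 + 2(70.38) = 140.8

75.6 kmol/h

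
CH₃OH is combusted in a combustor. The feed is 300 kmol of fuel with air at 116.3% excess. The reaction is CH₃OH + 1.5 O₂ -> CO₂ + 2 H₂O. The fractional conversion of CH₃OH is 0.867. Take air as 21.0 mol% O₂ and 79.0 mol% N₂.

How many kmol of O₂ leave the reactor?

Stoichiometric O₂ = 1.5 × 300 = 450 kmol; O₂ fed = 450 × 2.163 = 973.4 kmol.
N₂ fed = 973.4 × 79/21 = 3662 kmol.
Fuel reacted = 0.867 × 300 → ξ = 260.1 kmol.
Outlet (n = n₀ + ν ξ):
  CH₃OH: 300 − 1(260.1) = 39.9
  O₂: 973.4 − 1.5(260.1) = 583.2
  N₂: 3662 (inert)
  CO₂: 0 + 1(260.1) = 260.1
  H₂O: 0 + 2(260.1) = 520.2

583 kmol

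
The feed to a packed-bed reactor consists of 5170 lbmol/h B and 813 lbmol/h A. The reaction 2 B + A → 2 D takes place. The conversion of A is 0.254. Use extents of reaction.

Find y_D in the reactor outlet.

A reacted = 0.254 × 813 = 206.5 lbmol/h; ν_A = −1, so ξ = 206.5/1 = 206.5 lbmol/h.
Outlet amounts (n = n₀ + ν ξ):
  B: 5170 − 2(206.5) = 4757
  A: 813 − 1(206.5) = 606.5
  D: 0 + 2(206.5) = 413
Total out = 5776 lbmol/h; y_D = 413 / 5776 = 0.0715.

0.0715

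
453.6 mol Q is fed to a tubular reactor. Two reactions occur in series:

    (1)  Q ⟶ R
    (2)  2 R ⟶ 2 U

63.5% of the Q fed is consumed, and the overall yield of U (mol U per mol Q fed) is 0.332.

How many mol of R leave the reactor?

Conversion of Q: Q consumed = 1ξ₁ = 0.635 × 453.6 → ξ₁ = 288 mol.
Yield of U: 2ξ₂ / 453.6 = 0.332 → ξ₂ = 75.3 mol.
Outlet amounts (n = n₀ + Σ ν·ξ):
  Q: 453.6 − 1(288) = 165.6
  R: 0 + 1(288) − 2(75.3) = 137.4
  U: 0 + 2(75.3) = 150.6

137 mol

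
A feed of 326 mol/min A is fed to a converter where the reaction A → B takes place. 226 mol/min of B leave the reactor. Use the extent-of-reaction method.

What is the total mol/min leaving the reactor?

326 mol/min

For B: n = n₀ + 1ξ → 226 = 0 + 1ξ, giving ξ = 226 mol/min.
Outlet amounts (n = n₀ + ν ξ):
  A: 326 − 1(226) = 100
  B: 0 + 1(226) = 226
Total out = 100 + 226 = 326 mol/min.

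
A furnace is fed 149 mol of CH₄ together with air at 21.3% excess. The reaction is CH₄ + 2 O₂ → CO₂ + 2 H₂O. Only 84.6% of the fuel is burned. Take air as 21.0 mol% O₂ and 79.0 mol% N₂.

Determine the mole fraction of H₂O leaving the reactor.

0.135

Stoichiometric O₂ = 2 × 149 = 298 mol; O₂ fed = 298 × 1.213 = 361.5 mol.
N₂ fed = 361.5 × 79/21 = 1360 mol.
Fuel reacted = 0.846 × 149 → ξ = 126.1 mol.
Outlet (n = n₀ + ν ξ):
  CH₄: 149 − 1(126.1) = 22.95
  O₂: 361.5 − 2(126.1) = 109.4
  N₂: 1360 (inert)
  CO₂: 0 + 1(126.1) = 126.1
  H₂O: 0 + 2(126.1) = 252.1
Total out = 1870 mol; y_H₂O = 252.1 / 1870 = 0.1348.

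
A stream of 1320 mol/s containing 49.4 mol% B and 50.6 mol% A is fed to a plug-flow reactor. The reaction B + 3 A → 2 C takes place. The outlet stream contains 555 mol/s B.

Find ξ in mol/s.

ξ = 97.1 mol/s

For B: n = n₀ − 1ξ → 555 = 652.1 − 1ξ, giving ξ = 97.08 mol/s.
Outlet amounts (n = n₀ + ν ξ):
  B: 652.1 − 1(97.08) = 555
  A: 667.9 − 3(97.08) = 376.7
  C: 0 + 2(97.08) = 194.2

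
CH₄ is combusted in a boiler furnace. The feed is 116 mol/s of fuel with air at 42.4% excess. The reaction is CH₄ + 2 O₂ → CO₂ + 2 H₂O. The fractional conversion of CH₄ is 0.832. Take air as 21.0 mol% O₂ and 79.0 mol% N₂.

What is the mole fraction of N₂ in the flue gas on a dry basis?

Stoichiometric O₂ = 2 × 116 = 232 mol/s; O₂ fed = 232 × 1.424 = 330.4 mol/s.
N₂ fed = 330.4 × 79/21 = 1243 mol/s.
Fuel reacted = 0.832 × 116 → ξ = 96.51 mol/s.
Outlet (n = n₀ + ν ξ):
  CH₄: 116 − 1(96.51) = 19.49
  O₂: 330.4 − 2(96.51) = 137.3
  N₂: 1243 (inert)
  CO₂: 0 + 1(96.51) = 96.51
  H₂O: 0 + 2(96.51) = 193
Dry total = 1496 mol/s; y_N₂ (dry) = 1243 / 1496 = 0.8307.

0.831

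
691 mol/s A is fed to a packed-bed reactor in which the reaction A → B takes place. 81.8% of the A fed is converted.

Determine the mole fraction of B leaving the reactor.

A reacted = 0.818 × 691 = 565.2 mol/s; ν_A = −1, so ξ = 565.2/1 = 565.2 mol/s.
Outlet amounts (n = n₀ + ν ξ):
  A: 691 − 1(565.2) = 125.8
  B: 0 + 1(565.2) = 565.2
Total out = 691 mol/s; y_B = 565.2 / 691 = 0.818.

0.818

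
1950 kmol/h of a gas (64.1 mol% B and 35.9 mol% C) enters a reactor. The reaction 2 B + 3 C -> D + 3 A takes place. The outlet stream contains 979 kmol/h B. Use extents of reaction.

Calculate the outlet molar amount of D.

135 kmol/h

For B: n = n₀ − 2ξ → 979 = 1250 − 2ξ, giving ξ = 135.5 kmol/h.
Outlet amounts (n = n₀ + ν ξ):
  B: 1250 − 2(135.5) = 979
  C: 700 − 3(135.5) = 293.6
  D: 0 + 1(135.5) = 135.5
  A: 0 + 3(135.5) = 406.4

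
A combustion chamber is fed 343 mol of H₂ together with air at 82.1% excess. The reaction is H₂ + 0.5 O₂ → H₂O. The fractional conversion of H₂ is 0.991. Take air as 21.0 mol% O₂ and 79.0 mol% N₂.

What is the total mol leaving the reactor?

Stoichiometric O₂ = 0.5 × 343 = 171.5 mol; O₂ fed = 171.5 × 1.821 = 312.3 mol.
N₂ fed = 312.3 × 79/21 = 1175 mol.
Fuel reacted = 0.991 × 343 → ξ = 339.9 mol.
Outlet (n = n₀ + ν ξ):
  H₂: 343 − 1(339.9) = 3.087
  O₂: 312.3 − 0.5(339.9) = 142.3
  N₂: 1175 (inert)
  H₂O: 0 + 1(339.9) = 339.9
Total out = 3.087 + 142.3 + 1175 + 339.9 = 1660 mol.

1660 mol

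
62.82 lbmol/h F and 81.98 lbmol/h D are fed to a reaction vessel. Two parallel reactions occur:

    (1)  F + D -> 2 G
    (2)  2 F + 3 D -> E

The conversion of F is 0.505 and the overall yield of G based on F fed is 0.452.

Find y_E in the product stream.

0.0799

Yield of G: 2ξ₁ / 62.82 = 0.452 → ξ₁ = 14.2 lbmol/h.
Conversion of F: 1ξ₁ + 2ξ₂ = 0.505 × 62.82 = 31.72 → ξ₂ = 8.763 lbmol/h.
Outlet amounts (n = n₀ + Σ ν·ξ):
  F: 62.82 − 1(14.2) − 2(8.763) = 31.1
  D: 81.98 − 1(14.2) − 3(8.763) = 41.49
  G: 0 + 2(14.2) = 28.39
  E: 0 + 1(8.763) = 8.763
Total out = 109.7 lbmol/h; y_E = 8.763 / 109.7 = 0.07985.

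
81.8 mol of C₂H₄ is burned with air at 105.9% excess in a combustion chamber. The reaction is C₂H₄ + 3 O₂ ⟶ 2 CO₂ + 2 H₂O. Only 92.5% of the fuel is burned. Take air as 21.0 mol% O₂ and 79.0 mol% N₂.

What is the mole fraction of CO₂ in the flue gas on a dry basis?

0.0648

Stoichiometric O₂ = 3 × 81.8 = 245.4 mol; O₂ fed = 245.4 × 2.059 = 505.3 mol.
N₂ fed = 505.3 × 79/21 = 1901 mol.
Fuel reacted = 0.925 × 81.8 → ξ = 75.67 mol.
Outlet (n = n₀ + ν ξ):
  C₂H₄: 81.8 − 1(75.67) = 6.135
  O₂: 505.3 − 3(75.67) = 278.3
  N₂: 1901 (inert)
  CO₂: 0 + 2(75.67) = 151.3
  H₂O: 0 + 2(75.67) = 151.3
Dry total = 2337 mol; y_CO₂ (dry) = 151.3 / 2337 = 0.06477.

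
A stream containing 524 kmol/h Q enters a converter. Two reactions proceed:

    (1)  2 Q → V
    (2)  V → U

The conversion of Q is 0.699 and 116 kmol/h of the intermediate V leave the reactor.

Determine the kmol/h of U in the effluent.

Conversion of Q: Q consumed = 2ξ₁ = 0.699 × 524 → ξ₁ = 183.1 kmol/h.
V balance: n_V = 0 + 1ξ₁ − 1ξ₂ = 116 → ξ₂ = (1·183.1 − 116)/1 = 67.14 kmol/h.
Outlet amounts (n = n₀ + Σ ν·ξ):
  Q: 524 − 2(183.1) = 157.7
  V: 0 + 1(183.1) − 1(67.14) = 116
  U: 0 + 1(67.14) = 67.14

67.1 kmol/h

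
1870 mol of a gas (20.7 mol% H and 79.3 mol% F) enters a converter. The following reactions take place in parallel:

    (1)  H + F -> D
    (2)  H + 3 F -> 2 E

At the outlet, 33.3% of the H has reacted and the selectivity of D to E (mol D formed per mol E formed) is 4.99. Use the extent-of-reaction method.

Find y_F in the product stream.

0.769

Conversion of H: H consumed = 0.333 × 387.1 = 128.9 mol = 1ξ₁ + 1ξ₂.
Selectivity: 1ξ₁ / (2ξ₂) = 4.99 → ξ₁ = 9.98 ξ₂.
Substitute: (1·9.98 + 1) ξ₂ = 128.9 → ξ₂ = 11.74 mol, ξ₁ = 117.2 mol.
Outlet amounts (n = n₀ + Σ ν·ξ):
  H: 387.1 − 1(117.2) − 1(11.74) = 258.2
  F: 1483 − 1(117.2) − 3(11.74) = 1331
  D: 0 + 1(117.2) = 117.2
  E: 0 + 2(11.74) = 23.48
Total out = 1729 mol; y_F = 1331 / 1729 = 0.7694.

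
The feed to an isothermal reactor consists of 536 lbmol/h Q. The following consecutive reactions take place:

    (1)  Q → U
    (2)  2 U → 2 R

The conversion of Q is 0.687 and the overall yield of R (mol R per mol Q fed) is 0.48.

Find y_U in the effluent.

Conversion of Q: Q consumed = 1ξ₁ = 0.687 × 536 → ξ₁ = 368.2 lbmol/h.
Yield of R: 2ξ₂ / 536 = 0.48 → ξ₂ = 128.6 lbmol/h.
Outlet amounts (n = n₀ + Σ ν·ξ):
  Q: 536 − 1(368.2) = 167.8
  U: 0 + 1(368.2) − 2(128.6) = 111
  R: 0 + 2(128.6) = 257.3
Total out = 536 lbmol/h; y_U = 111 / 536 = 0.207.

0.207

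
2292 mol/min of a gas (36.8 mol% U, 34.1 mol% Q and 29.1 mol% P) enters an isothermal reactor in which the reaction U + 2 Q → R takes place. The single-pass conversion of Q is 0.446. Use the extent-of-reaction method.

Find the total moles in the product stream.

Q reacted = 0.446 × 781.6 = 348.6 mol/min; ν_Q = −2, so ξ = 348.6/2 = 174.3 mol/min.
Outlet amounts (n = n₀ + ν ξ):
  U: 843.5 − 1(174.3) = 669.2
  Q: 781.6 − 2(174.3) = 433
  R: 0 + 1(174.3) = 174.3
  P: 667 (inert)
Total out = 669.2 + 433 + 174.3 + 667 = 1943 mol/min.

1940 mol/min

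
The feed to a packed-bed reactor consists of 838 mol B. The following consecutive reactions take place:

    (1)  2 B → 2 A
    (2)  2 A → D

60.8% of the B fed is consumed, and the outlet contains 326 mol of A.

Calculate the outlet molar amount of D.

91.8 mol

Conversion of B: B consumed = 2ξ₁ = 0.608 × 838 → ξ₁ = 254.8 mol.
A balance: n_A = 0 + 2ξ₁ − 2ξ₂ = 326 → ξ₂ = (2·254.8 − 326)/2 = 91.75 mol.
Outlet amounts (n = n₀ + Σ ν·ξ):
  B: 838 − 2(254.8) = 328.5
  A: 0 + 2(254.8) − 2(91.75) = 326
  D: 0 + 1(91.75) = 91.75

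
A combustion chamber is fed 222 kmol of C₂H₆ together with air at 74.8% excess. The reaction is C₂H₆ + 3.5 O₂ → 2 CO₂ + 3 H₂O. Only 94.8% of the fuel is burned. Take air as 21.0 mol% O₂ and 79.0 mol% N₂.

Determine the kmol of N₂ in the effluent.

5110 kmol

Stoichiometric O₂ = 3.5 × 222 = 777 kmol; O₂ fed = 777 × 1.748 = 1358 kmol.
N₂ fed = 1358 × 79/21 = 5109 kmol.
Fuel reacted = 0.948 × 222 → ξ = 210.5 kmol.
Outlet (n = n₀ + ν ξ):
  C₂H₆: 222 − 1(210.5) = 11.54
  O₂: 1358 − 3.5(210.5) = 621.6
  N₂: 5109 (inert)
  CO₂: 0 + 2(210.5) = 420.9
  H₂O: 0 + 3(210.5) = 631.4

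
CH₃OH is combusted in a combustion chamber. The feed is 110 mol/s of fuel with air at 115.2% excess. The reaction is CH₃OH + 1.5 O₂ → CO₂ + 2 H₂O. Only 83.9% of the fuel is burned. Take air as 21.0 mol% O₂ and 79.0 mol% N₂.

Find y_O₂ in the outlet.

0.117

Stoichiometric O₂ = 1.5 × 110 = 165 mol/s; O₂ fed = 165 × 2.152 = 355.1 mol/s.
N₂ fed = 355.1 × 79/21 = 1336 mol/s.
Fuel reacted = 0.839 × 110 → ξ = 92.29 mol/s.
Outlet (n = n₀ + ν ξ):
  CH₃OH: 110 − 1(92.29) = 17.71
  O₂: 355.1 − 1.5(92.29) = 216.6
  N₂: 1336 (inert)
  CO₂: 0 + 1(92.29) = 92.29
  H₂O: 0 + 2(92.29) = 184.6
Total out = 1847 mol/s; y_O₂ = 216.6 / 1847 = 0.1173.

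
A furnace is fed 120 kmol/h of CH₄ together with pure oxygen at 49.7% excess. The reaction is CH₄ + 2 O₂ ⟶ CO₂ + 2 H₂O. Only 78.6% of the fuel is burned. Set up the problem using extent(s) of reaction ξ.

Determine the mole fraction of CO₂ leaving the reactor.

Stoichiometric O₂ = 2 × 120 = 240 kmol/h; O₂ fed = 240 × 1.497 = 359.3 kmol/h.
Fuel reacted = 0.786 × 120 → ξ = 94.32 kmol/h.
Outlet (n = n₀ + ν ξ):
  CH₄: 120 − 1(94.32) = 25.68
  O₂: 359.3 − 2(94.32) = 170.6
  CO₂: 0 + 1(94.32) = 94.32
  H₂O: 0 + 2(94.32) = 188.6
Total out = 479.3 kmol/h; y_CO₂ = 94.32 / 479.3 = 0.1968.

0.197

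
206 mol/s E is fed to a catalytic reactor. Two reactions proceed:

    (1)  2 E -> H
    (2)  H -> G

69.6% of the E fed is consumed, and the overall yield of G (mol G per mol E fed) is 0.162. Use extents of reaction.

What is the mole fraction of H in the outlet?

Conversion of E: E consumed = 2ξ₁ = 0.696 × 206 → ξ₁ = 71.69 mol/s.
Yield of G: 1ξ₂ / 206 = 0.162 → ξ₂ = 33.37 mol/s.
Outlet amounts (n = n₀ + Σ ν·ξ):
  E: 206 − 2(71.69) = 62.62
  H: 0 + 1(71.69) − 1(33.37) = 38.32
  G: 0 + 1(33.37) = 33.37
Total out = 134.3 mol/s; y_H = 38.32 / 134.3 = 0.2853.

0.285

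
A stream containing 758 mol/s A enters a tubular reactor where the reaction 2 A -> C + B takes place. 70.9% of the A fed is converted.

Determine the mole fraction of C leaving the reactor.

0.355

A reacted = 0.709 × 758 = 537.4 mol/s; ν_A = −2, so ξ = 537.4/2 = 268.7 mol/s.
Outlet amounts (n = n₀ + ν ξ):
  A: 758 − 2(268.7) = 220.6
  C: 0 + 1(268.7) = 268.7
  B: 0 + 1(268.7) = 268.7
Total out = 758 mol/s; y_C = 268.7 / 758 = 0.3545.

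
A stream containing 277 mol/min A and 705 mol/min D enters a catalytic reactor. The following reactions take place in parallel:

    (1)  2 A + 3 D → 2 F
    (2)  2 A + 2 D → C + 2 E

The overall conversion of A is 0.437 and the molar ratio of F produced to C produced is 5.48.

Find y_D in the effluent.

Conversion of A: A consumed = 0.437 × 277 = 121 mol/min = 2ξ₁ + 2ξ₂.
Selectivity: 2ξ₁ / (1ξ₂) = 5.48 → ξ₁ = 2.74 ξ₂.
Substitute: (2·2.74 + 2) ξ₂ = 121 → ξ₂ = 16.18 mol/min, ξ₁ = 44.34 mol/min.
Outlet amounts (n = n₀ + Σ ν·ξ):
  A: 277 − 2(44.34) − 2(16.18) = 156
  D: 705 − 3(44.34) − 2(16.18) = 539.6
  F: 0 + 2(44.34) = 88.68
  C: 0 + 1(16.18) = 16.18
  E: 0 + 2(16.18) = 32.37
Total out = 832.8 mol/min; y_D = 539.6 / 832.8 = 0.648.

0.648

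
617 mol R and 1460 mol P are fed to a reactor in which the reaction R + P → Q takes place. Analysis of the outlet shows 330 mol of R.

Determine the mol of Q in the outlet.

287 mol

For R: n = n₀ − 1ξ → 330 = 617 − 1ξ, giving ξ = 287 mol.
Outlet amounts (n = n₀ + ν ξ):
  R: 617 − 1(287) = 330
  P: 1460 − 1(287) = 1173
  Q: 0 + 1(287) = 287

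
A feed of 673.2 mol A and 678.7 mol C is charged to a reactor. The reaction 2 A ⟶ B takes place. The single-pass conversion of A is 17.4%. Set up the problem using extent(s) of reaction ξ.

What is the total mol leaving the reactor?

1290 mol

A reacted = 0.174 × 673.2 = 117.1 mol; ν_A = −2, so ξ = 117.1/2 = 58.57 mol.
Outlet amounts (n = n₀ + ν ξ):
  A: 673.2 − 2(58.57) = 556.1
  B: 0 + 1(58.57) = 58.57
  C: 678.7 (inert)
Total out = 556.1 + 58.57 + 678.7 = 1293 mol.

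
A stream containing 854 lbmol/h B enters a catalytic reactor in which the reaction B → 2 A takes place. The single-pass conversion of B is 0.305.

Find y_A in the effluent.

B reacted = 0.305 × 854 = 260.5 lbmol/h; ν_B = −1, so ξ = 260.5/1 = 260.5 lbmol/h.
Outlet amounts (n = n₀ + ν ξ):
  B: 854 − 1(260.5) = 593.5
  A: 0 + 2(260.5) = 520.9
Total out = 1114 lbmol/h; y_A = 520.9 / 1114 = 0.4674.

0.467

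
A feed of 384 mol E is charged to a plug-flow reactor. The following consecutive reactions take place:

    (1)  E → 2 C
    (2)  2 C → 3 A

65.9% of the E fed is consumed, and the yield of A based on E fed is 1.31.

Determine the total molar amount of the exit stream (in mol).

805 mol

Conversion of E: E consumed = 1ξ₁ = 0.659 × 384 → ξ₁ = 253.1 mol.
Yield of A: 3ξ₂ / 384 = 1.31 → ξ₂ = 167.7 mol.
Outlet amounts (n = n₀ + Σ ν·ξ):
  E: 384 − 1(253.1) = 130.9
  C: 0 + 2(253.1) − 2(167.7) = 170.8
  A: 0 + 3(167.7) = 503
Total out = 130.9 + 170.8 + 503 = 804.7 mol.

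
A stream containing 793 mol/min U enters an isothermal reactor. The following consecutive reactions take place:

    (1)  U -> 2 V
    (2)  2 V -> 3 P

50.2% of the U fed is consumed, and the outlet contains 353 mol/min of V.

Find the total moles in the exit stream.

1410 mol/min

Conversion of U: U consumed = 1ξ₁ = 0.502 × 793 → ξ₁ = 398.1 mol/min.
V balance: n_V = 0 + 2ξ₁ − 2ξ₂ = 353 → ξ₂ = (2·398.1 − 353)/2 = 221.6 mol/min.
Outlet amounts (n = n₀ + Σ ν·ξ):
  U: 793 − 1(398.1) = 394.9
  V: 0 + 2(398.1) − 2(221.6) = 353
  P: 0 + 3(221.6) = 664.8
Total out = 394.9 + 353 + 664.8 = 1413 mol/min.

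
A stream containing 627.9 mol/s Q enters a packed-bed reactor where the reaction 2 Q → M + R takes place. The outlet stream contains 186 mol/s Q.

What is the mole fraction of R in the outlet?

For Q: n = n₀ − 2ξ → 186 = 627.9 − 2ξ, giving ξ = 220.9 mol/s.
Outlet amounts (n = n₀ + ν ξ):
  Q: 627.9 − 2(220.9) = 186
  M: 0 + 1(220.9) = 220.9
  R: 0 + 1(220.9) = 220.9
Total out = 627.9 mol/s; y_R = 220.9 / 627.9 = 0.3519.

0.352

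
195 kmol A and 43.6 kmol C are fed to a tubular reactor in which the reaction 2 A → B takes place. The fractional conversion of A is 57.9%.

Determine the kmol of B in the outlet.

56.5 kmol

A reacted = 0.579 × 195 = 112.9 kmol; ν_A = −2, so ξ = 112.9/2 = 56.45 kmol.
Outlet amounts (n = n₀ + ν ξ):
  A: 195 − 2(56.45) = 82.1
  B: 0 + 1(56.45) = 56.45
  C: 43.6 (inert)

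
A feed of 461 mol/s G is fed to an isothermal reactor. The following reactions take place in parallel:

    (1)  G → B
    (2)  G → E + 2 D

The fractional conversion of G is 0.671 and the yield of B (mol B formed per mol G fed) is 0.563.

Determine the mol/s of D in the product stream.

99.6 mol/s

Yield of B: 1ξ₁ / 461 = 0.563 → ξ₁ = 259.5 mol/s.
Conversion of G: 1ξ₁ + 1ξ₂ = 0.671 × 461 = 309.3 → ξ₂ = 49.79 mol/s.
Outlet amounts (n = n₀ + Σ ν·ξ):
  G: 461 − 1(259.5) − 1(49.79) = 151.7
  B: 0 + 1(259.5) = 259.5
  E: 0 + 1(49.79) = 49.79
  D: 0 + 2(49.79) = 99.58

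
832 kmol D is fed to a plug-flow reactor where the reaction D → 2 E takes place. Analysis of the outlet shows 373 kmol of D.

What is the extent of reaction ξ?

For D: n = n₀ − 1ξ → 373 = 832 − 1ξ, giving ξ = 459 kmol.
Outlet amounts (n = n₀ + ν ξ):
  D: 832 − 1(459) = 373
  E: 0 + 2(459) = 918

ξ = 459 kmol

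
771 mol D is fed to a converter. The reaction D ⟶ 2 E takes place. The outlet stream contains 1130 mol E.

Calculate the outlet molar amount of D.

206 mol

For E: n = n₀ + 2ξ → 1130 = 0 + 2ξ, giving ξ = 565 mol.
Outlet amounts (n = n₀ + ν ξ):
  D: 771 − 1(565) = 206
  E: 0 + 2(565) = 1130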